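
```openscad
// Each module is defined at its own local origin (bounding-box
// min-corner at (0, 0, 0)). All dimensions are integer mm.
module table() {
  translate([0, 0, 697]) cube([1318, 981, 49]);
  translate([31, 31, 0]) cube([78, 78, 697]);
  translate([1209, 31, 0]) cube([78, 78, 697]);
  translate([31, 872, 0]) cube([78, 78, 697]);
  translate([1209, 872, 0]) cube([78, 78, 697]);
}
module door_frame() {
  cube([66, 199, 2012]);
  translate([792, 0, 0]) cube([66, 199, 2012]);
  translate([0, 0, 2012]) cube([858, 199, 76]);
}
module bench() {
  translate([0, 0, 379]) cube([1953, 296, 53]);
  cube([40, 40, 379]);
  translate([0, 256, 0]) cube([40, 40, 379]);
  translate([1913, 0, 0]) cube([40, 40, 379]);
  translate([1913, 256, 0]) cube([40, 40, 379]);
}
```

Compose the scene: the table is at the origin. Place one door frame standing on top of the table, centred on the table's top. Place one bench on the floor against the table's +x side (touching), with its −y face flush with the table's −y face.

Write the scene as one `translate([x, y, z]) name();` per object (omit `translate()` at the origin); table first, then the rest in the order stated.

table();
translate([230, 391, 746]) door_frame();
translate([1318, 0, 0]) bench();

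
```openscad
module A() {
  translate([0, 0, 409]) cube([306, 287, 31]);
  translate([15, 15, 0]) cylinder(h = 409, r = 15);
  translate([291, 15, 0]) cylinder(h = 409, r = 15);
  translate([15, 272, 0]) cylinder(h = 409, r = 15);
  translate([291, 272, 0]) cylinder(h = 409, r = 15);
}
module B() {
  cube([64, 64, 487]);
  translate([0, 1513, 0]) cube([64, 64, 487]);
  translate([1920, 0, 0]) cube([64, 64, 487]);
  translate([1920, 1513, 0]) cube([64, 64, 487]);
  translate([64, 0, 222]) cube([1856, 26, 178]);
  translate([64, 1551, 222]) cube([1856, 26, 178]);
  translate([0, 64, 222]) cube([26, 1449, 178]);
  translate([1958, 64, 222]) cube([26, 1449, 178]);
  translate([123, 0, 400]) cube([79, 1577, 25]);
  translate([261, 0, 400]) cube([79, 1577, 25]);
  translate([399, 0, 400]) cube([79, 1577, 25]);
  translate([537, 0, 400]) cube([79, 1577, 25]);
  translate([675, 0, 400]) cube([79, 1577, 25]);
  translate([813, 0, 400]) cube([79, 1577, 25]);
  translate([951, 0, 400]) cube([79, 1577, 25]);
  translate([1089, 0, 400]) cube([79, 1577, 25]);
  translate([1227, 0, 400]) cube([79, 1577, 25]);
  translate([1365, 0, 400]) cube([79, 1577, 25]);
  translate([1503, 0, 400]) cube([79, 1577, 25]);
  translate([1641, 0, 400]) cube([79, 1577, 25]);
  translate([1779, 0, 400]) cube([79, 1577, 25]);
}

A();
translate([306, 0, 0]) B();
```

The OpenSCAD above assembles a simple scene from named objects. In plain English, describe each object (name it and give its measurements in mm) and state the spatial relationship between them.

A is a four-legged stool. The seat is 306×287 mm, 31 mm thick, top at z = 440 mm. It stands on four round legs, each 30 mm in diameter, from z = 0 to the seat underside, each leg's axis is inset half a diameter from the nearest pair of seat edges (so the leg's bounding box is flush with the corner).

B is a bed frame 1984 mm long (x) by 1577 mm wide (y). Four 64×64 mm corner posts, 487 mm tall, at the corners of the footprint. Four rails of 26 mm thickness and 178 mm height run between adjacent posts with their undersides at z = 222 mm, their outer faces flush with the outside of the frame (the two x-running rails run between the posts' inner faces; the two y-running rails run between the posts' inner faces). 13 slats, each 79 mm wide (x) and 25 mm thick, lie across the top of the two x-running rails, running the full 1577 mm width of the frame in y; the slats are evenly spaced along x between the inner faces of the end posts with equal gaps (rounded down to the nearest mm) at the −x end and between each pair — any rounding remainder accumulates at the +x end.

The bed frame is against the stool's +x side, with their −y faces flush.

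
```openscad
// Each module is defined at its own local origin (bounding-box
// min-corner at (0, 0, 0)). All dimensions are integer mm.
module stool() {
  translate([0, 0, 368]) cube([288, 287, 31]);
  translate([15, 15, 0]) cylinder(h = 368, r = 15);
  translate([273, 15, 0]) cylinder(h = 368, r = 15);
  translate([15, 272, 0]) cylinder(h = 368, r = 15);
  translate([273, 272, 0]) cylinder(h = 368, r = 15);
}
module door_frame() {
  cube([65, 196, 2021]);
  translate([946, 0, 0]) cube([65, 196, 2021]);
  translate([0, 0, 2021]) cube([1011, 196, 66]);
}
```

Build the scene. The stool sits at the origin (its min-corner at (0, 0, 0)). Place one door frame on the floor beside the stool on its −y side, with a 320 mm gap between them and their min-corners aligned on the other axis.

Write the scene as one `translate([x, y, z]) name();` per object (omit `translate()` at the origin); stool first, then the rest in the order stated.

stool();
translate([0, -516, 0]) door_frame();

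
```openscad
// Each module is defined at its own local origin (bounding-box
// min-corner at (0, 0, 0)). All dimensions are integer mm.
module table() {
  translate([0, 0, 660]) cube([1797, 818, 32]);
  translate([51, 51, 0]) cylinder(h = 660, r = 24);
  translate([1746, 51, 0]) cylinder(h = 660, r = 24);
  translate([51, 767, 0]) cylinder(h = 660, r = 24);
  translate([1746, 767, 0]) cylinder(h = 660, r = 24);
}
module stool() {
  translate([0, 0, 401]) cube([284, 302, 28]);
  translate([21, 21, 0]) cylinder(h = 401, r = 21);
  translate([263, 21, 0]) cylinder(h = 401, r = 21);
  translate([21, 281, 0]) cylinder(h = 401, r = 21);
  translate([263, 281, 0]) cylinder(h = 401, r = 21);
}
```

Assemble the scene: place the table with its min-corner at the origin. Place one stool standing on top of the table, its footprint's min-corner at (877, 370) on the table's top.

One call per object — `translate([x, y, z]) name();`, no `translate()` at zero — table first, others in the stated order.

table();
translate([877, 370, 692]) stool();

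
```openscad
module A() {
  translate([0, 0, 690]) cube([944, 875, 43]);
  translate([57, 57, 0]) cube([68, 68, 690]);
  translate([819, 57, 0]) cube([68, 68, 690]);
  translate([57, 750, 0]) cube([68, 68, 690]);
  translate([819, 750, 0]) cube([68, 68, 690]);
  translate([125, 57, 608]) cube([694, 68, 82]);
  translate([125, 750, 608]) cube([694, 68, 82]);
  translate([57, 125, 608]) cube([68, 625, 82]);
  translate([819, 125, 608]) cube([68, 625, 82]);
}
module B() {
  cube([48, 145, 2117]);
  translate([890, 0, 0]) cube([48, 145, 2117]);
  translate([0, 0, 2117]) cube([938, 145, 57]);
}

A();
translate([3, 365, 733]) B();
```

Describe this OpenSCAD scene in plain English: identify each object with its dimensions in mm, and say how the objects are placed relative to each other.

A is a rectangular dining table. The top is 944×875×43 mm with its upper surface at z = 733 mm. It stands on four 68×68 mm square legs, each inset 57 mm from the nearest pair of top edges, running from the floor to the underside of the top. Four apron rails, 68 mm thick and 82 mm tall, run between adjacent legs with their top edges flush with the underside of the top and their outer faces flush with the legs' outer faces.

B is a door frame. The clear opening is 842 mm wide and 2117 mm high. Two 48 mm wide jambs, 145 mm deep, stand either side of the opening from the floor to the top of the opening. A 57 mm thick head sits across the top of both jambs, spanning the full outside width of the frame.

The door frame is on top of the table, centred.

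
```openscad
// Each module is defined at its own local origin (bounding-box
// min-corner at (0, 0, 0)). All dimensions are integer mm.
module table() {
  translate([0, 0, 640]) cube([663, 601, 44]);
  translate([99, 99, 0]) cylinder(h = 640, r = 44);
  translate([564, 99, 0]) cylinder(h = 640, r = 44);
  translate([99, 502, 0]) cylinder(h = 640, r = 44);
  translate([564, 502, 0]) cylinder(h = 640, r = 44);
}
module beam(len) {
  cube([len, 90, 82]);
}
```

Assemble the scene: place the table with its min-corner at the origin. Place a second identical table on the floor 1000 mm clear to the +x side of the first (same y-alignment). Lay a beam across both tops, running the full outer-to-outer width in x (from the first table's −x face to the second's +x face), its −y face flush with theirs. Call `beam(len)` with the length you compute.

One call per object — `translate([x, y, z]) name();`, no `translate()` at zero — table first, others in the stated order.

table();
translate([1663, 0, 0]) table();
translate([0, 0, 684]) beam(2326);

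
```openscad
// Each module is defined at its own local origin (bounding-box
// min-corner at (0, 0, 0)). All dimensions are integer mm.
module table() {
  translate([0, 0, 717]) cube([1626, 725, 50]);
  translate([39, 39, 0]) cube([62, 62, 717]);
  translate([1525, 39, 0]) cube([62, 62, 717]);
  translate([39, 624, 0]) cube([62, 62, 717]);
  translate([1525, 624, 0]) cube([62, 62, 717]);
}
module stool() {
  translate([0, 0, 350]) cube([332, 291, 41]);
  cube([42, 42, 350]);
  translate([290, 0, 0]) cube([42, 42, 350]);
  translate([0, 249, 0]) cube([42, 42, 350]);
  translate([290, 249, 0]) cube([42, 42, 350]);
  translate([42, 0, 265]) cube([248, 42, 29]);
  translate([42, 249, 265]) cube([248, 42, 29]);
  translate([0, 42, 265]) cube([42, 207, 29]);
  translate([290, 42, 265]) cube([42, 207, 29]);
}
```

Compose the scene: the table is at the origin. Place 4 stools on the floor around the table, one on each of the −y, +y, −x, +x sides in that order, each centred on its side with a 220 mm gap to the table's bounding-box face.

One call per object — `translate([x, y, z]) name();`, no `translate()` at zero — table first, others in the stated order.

table();
translate([647, -511, 0]) stool();
translate([647, 945, 0]) stool();
translate([-552, 217, 0]) stool();
translate([1846, 217, 0]) stool();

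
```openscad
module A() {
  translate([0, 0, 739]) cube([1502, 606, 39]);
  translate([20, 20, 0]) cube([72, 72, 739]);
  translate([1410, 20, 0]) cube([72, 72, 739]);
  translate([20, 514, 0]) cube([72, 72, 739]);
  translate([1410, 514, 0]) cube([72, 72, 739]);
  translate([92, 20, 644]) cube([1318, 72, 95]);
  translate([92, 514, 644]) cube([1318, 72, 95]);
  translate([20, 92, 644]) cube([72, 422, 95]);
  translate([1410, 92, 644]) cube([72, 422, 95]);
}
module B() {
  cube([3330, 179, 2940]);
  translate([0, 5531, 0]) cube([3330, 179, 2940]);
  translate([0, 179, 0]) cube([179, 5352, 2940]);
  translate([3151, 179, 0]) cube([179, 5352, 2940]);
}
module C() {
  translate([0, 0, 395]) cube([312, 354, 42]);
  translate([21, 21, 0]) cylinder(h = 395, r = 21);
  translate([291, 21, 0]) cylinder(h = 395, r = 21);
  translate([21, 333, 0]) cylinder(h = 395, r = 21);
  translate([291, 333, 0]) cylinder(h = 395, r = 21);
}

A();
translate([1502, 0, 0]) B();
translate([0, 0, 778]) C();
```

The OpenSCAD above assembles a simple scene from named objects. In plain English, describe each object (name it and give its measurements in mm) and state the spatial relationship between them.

A is a rectangular dining table. The top is 1502×606×39 mm with its upper surface at z = 778 mm. It stands on four 72×72 mm square legs, each inset 20 mm from the nearest pair of top edges, running from the floor to the underside of the top. Four apron rails, 72 mm thick and 95 mm tall, run between adjacent legs with their top edges flush with the underside of the top and their outer faces flush with the legs' outer faces.

B is the wall frame of a small rectangular building: four walls, each 2940 mm tall and 179 mm thick, enclosing a footprint 3330 mm (x) by 5710 mm (y) outside-to-outside, with no floor or roof. The front and back walls (the −y and +y sides) span the full width; the two side walls fit between them.

C is a simple wooden stool: a rectangular seat 312 mm (x) by 354 mm (y), 42 mm thick, top face at z = 437 mm, on four round legs, each 42 mm in diameter. The legs rest on z = 0, each leg's axis is inset half a diameter from the nearest pair of seat edges (so the leg's bounding box is flush with the corner).

The house frame is against the table's +x side, with their −y faces flush. The stool is on top of the table.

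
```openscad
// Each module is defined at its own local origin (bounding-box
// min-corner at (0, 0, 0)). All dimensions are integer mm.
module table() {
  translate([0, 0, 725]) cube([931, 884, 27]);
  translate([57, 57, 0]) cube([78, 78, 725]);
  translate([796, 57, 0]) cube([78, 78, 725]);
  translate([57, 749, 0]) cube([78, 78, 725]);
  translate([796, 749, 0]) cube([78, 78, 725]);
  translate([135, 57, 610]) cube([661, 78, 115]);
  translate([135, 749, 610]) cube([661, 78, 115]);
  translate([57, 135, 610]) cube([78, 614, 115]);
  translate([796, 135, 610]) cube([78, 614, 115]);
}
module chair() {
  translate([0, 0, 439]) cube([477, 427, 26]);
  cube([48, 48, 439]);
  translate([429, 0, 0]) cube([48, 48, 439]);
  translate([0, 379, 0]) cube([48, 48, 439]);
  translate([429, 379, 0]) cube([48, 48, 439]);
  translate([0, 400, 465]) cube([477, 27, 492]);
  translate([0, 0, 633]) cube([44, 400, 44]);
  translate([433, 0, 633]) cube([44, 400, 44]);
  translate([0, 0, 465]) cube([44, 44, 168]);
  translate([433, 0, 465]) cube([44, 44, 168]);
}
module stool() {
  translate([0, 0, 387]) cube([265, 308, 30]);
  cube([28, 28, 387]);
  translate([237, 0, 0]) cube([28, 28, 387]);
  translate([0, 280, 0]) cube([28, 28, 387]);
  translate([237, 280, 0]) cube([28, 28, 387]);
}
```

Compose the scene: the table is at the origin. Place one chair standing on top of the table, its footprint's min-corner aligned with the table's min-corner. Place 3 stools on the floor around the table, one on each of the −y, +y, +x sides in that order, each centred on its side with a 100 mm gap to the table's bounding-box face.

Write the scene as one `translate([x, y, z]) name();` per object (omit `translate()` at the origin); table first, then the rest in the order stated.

table();
translate([0, 0, 752]) chair();
translate([333, -408, 0]) stool();
translate([333, 984, 0]) stool();
translate([1031, 288, 0]) stool();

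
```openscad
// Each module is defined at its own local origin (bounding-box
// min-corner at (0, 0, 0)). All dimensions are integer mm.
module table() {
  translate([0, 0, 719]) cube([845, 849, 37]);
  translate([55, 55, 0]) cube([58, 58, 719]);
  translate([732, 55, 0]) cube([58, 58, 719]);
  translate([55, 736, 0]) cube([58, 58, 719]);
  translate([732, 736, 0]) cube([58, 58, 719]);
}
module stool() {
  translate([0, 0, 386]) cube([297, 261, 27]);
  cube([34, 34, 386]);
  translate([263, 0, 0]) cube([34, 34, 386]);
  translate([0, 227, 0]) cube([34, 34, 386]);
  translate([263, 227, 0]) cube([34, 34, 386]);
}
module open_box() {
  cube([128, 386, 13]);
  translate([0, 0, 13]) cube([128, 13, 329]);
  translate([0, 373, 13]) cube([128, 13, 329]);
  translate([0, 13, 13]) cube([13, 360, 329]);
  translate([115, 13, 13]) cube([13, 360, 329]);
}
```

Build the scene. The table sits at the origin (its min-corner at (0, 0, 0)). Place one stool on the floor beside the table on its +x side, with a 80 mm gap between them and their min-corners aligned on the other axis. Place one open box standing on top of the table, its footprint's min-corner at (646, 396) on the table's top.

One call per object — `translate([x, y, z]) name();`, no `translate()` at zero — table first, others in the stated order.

table();
translate([925, 0, 0]) stool();
translate([646, 396, 756]) open_box();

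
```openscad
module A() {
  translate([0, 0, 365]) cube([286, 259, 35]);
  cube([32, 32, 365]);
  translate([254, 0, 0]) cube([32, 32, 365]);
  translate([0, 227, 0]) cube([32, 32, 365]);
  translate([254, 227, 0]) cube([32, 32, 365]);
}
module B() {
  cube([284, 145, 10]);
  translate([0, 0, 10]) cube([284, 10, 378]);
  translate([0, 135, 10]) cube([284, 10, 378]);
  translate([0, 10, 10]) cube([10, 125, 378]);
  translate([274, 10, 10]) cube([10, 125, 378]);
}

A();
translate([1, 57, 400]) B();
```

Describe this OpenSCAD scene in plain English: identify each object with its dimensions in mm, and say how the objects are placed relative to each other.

A is a four-legged stool. The seat is a 286×259×35 mm slab whose top surface is at z = 400 mm; four square legs, each 32×32 mm in cross-section, run from the floor (z = 0) to the underside of the seat, each flush with a corner of the seat.

B is an open storage box with external size 284×145×388 mm and wall thickness 10 mm (the base is also 10 mm thick). The base covers the whole footprint; the four walls stand on the base, with the y-facing walls full-width and the x-facing walls fitting between their inner faces.

The open box is on top of the stool, centred.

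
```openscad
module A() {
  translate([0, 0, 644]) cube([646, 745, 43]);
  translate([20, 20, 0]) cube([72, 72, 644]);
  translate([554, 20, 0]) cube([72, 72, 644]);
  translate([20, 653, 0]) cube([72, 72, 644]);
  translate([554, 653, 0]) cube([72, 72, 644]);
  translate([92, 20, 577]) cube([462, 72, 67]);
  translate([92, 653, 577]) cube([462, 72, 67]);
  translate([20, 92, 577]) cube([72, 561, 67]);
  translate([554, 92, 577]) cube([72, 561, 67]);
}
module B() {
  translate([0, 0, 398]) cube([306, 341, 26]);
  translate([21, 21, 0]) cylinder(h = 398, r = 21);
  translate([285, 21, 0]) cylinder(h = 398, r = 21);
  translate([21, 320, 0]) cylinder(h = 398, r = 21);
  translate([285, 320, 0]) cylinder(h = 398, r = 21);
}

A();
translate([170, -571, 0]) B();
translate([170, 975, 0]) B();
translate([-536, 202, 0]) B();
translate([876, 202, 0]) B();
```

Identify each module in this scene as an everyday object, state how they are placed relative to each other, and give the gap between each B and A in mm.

Each stool's nearest face is 230 mm from the table's bounding box.

A is a table. B is a stool. Four stools sit around the table at the −y, +y, −x, +x sides. The gap between each stool and the table is 230 mm.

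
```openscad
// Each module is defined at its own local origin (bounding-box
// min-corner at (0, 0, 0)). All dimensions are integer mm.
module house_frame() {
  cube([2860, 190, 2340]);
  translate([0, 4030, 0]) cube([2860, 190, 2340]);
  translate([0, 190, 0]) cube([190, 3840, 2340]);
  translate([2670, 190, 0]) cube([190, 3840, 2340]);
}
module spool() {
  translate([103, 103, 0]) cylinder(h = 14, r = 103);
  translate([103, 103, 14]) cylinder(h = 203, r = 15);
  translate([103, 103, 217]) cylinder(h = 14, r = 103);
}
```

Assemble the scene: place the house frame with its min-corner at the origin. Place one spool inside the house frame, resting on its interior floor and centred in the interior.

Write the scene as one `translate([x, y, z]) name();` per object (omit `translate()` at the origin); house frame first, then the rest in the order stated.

house_frame();
translate([1327, 2007, 0]) spool();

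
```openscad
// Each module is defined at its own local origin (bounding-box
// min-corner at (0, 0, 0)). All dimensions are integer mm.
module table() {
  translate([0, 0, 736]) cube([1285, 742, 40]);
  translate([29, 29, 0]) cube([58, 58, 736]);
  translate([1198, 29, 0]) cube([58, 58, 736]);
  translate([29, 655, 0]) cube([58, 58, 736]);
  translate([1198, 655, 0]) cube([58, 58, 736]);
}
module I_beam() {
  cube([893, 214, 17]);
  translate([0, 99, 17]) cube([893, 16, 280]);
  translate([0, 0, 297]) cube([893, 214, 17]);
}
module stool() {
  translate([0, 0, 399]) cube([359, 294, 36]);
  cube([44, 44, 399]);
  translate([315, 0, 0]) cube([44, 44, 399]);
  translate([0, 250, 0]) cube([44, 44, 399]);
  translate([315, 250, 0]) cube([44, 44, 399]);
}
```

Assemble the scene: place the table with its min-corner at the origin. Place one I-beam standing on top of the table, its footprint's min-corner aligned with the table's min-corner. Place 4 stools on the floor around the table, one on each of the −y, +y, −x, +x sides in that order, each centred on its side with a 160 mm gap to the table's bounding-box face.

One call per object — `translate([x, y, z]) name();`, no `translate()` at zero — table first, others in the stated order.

table();
translate([0, 0, 776]) I_beam();
translate([463, -454, 0]) stool();
translate([463, 902, 0]) stool();
translate([-519, 224, 0]) stool();
translate([1445, 224, 0]) stool();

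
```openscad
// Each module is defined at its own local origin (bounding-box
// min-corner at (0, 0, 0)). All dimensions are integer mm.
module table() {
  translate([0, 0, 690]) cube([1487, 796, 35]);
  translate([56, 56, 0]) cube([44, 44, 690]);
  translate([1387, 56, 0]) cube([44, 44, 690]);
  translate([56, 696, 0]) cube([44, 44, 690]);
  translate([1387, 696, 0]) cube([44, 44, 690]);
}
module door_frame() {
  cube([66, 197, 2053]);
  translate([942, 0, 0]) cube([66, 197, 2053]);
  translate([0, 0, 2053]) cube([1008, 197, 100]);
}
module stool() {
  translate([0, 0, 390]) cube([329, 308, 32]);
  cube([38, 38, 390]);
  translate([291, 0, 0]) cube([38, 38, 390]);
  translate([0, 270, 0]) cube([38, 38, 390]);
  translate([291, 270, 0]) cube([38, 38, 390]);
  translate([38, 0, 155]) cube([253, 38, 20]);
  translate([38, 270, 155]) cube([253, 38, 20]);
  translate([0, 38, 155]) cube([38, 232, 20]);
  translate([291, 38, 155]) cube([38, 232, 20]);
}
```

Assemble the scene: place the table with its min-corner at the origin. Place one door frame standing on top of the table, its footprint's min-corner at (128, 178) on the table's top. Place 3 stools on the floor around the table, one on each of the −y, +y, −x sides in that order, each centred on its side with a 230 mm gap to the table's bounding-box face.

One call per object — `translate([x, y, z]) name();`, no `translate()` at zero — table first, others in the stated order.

table();
translate([128, 178, 725]) door_frame();
translate([579, -538, 0]) stool();
translate([579, 1026, 0]) stool();
translate([-559, 244, 0]) stool();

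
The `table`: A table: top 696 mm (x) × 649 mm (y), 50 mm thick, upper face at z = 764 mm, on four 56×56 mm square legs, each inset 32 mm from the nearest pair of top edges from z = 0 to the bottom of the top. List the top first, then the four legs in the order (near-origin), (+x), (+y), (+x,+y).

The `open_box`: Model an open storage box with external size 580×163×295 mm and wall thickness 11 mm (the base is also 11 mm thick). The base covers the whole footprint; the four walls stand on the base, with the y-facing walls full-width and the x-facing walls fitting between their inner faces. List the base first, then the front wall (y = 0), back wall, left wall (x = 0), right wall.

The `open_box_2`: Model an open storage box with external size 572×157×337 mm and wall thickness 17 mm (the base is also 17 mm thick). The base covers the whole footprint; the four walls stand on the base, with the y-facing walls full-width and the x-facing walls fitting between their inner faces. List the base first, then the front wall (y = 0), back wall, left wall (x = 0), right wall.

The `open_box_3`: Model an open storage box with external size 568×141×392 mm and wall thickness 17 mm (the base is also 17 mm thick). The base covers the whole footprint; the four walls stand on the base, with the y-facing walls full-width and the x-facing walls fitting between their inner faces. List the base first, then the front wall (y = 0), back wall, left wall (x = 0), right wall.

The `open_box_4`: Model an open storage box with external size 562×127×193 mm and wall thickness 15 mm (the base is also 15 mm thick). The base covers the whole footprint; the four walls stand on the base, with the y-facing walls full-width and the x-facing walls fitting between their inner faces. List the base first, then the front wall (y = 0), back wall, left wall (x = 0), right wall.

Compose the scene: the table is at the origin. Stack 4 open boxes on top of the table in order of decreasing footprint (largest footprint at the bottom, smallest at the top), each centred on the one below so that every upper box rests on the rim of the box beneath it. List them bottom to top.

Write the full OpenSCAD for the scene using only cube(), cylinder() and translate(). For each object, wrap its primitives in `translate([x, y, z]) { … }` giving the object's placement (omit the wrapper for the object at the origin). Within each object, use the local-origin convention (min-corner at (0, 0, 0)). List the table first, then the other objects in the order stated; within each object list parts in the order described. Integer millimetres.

translate([0, 0, 714]) cube([696, 649, 50]);
translate([32, 32, 0]) cube([56, 56, 714]);
translate([608, 32, 0]) cube([56, 56, 714]);
translate([32, 561, 0]) cube([56, 56, 714]);
translate([608, 561, 0]) cube([56, 56, 714]);
translate([58, 243, 764]) {
  cube([580, 163, 11]);
  translate([0, 0, 11]) cube([580, 11, 284]);
  translate([0, 152, 11]) cube([580, 11, 284]);
  translate([0, 11, 11]) cube([11, 141, 284]);
  translate([569, 11, 11]) cube([11, 141, 284]);
}
translate([62, 246, 1059]) {
  cube([572, 157, 17]);
  translate([0, 0, 17]) cube([572, 17, 320]);
  translate([0, 140, 17]) cube([572, 17, 320]);
  translate([0, 17, 17]) cube([17, 123, 320]);
  translate([555, 17, 17]) cube([17, 123, 320]);
}
translate([64, 254, 1396]) {
  cube([568, 141, 17]);
  translate([0, 0, 17]) cube([568, 17, 375]);
  translate([0, 124, 17]) cube([568, 17, 375]);
  translate([0, 17, 17]) cube([17, 107, 375]);
  translate([551, 17, 17]) cube([17, 107, 375]);
}
translate([67, 261, 1788]) {
  cube([562, 127, 15]);
  translate([0, 0, 15]) cube([562, 15, 178]);
  translate([0, 112, 15]) cube([562, 15, 178]);
  translate([0, 15, 15]) cube([15, 97, 178]);
  translate([547, 15, 15]) cube([15, 97, 178]);
}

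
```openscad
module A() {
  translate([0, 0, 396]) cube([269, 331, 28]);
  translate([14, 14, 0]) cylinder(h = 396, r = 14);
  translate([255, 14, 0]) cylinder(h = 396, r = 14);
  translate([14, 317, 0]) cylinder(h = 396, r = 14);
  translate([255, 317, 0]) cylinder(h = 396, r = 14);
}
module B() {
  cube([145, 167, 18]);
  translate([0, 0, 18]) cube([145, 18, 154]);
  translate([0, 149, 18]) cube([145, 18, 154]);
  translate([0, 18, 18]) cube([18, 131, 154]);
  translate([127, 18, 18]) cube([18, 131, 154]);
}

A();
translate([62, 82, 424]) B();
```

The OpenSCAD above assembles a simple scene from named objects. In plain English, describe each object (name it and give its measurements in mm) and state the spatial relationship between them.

A is a simple wooden stool: a rectangular seat 269 mm (x) by 331 mm (y), 28 mm thick, top face at z = 424 mm, on four round legs, each 28 mm in diameter. The legs rest on z = 0, each leg's axis is inset half a diameter from the nearest pair of seat edges (so the leg's bounding box is flush with the corner).

B is an open storage box with external size 145×167×172 mm and wall thickness 18 mm (the base is also 18 mm thick). The base covers the whole footprint; the four walls stand on the base, with the y-facing walls full-width and the x-facing walls fitting between their inner faces.

The open box is on top of the stool, centred.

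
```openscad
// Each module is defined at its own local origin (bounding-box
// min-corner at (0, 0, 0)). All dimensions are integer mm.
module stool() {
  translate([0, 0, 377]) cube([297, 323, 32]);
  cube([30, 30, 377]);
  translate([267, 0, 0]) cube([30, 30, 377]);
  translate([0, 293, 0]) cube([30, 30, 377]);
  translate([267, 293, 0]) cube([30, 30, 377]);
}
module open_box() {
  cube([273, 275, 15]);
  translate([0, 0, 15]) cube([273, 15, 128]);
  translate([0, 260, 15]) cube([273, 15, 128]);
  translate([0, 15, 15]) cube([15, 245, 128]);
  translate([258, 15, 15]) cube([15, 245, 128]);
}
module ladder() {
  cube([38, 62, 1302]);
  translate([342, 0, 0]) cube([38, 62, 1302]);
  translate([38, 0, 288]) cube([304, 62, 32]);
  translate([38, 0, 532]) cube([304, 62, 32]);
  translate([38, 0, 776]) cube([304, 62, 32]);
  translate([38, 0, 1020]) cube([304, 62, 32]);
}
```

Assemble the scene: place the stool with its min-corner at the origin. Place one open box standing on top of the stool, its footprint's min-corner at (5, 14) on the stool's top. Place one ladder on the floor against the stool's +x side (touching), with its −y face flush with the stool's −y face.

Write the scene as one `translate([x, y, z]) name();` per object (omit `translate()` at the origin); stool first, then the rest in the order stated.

stool();
translate([5, 14, 409]) open_box();
translate([297, 0, 0]) ladder();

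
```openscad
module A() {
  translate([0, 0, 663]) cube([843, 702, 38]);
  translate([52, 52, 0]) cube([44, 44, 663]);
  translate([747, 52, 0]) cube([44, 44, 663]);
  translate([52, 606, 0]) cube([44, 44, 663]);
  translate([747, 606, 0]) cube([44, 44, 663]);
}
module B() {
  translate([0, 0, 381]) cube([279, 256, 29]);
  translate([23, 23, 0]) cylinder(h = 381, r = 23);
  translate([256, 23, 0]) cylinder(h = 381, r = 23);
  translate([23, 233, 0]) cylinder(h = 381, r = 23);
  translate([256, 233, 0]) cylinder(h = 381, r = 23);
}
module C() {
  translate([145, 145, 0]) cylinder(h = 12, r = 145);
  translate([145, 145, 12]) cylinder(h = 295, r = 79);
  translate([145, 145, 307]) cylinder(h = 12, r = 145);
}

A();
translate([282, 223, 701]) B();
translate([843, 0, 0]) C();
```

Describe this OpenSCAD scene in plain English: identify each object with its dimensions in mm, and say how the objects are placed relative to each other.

A is a table with a 843×702 mm rectangular top, 38 mm thick, top surface at z = 701 mm, supported by four 44×44 mm square legs, each inset 52 mm from the nearest pair of top edges, running from the floor.

B is a simple wooden stool: a rectangular seat 279 mm (x) by 256 mm (y), 29 mm thick, top face at z = 410 mm, on four round legs, each 46 mm in diameter. The legs rest on z = 0, each leg's axis is inset half a diameter from the nearest pair of seat edges (so the leg's bounding box is flush with the corner).

C is a spool: two coaxial disc flanges of radius 145 mm and thickness 12 mm, joined by a core cylinder of radius 79 mm and height 295 mm. The lower flange rests on z = 0 and the three cylinders share a vertical axis.

The stool is on top of the table, centred. The spool is against the table's +x side, with their −y faces flush.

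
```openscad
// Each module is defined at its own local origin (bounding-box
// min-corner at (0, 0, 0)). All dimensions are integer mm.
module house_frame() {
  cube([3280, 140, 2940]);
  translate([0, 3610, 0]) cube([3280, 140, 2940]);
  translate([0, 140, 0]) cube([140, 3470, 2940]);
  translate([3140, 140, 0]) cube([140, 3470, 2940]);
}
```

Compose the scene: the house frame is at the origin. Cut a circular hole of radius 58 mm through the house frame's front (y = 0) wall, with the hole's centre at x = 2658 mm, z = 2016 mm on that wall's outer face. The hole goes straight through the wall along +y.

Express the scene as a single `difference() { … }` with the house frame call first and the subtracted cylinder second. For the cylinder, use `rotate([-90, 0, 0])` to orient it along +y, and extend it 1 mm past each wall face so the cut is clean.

difference() {
  house_frame();
  translate([2658, -1, 2016]) rotate([-90, 0, 0]) cylinder(h = 142, r = 58);
}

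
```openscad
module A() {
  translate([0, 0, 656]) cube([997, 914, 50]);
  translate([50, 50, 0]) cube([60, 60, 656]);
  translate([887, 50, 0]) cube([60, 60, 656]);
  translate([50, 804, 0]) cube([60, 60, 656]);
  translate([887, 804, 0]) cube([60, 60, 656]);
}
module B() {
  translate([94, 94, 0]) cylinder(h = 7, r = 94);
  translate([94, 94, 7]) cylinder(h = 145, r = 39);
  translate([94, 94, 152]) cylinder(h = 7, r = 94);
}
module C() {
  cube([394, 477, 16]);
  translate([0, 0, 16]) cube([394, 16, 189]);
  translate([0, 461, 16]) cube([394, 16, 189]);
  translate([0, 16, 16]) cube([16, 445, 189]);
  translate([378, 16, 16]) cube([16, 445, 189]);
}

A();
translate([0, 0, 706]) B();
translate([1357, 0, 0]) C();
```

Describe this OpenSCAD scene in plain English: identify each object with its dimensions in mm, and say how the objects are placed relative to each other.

A is a rectangular dining table. The top is 997×914×50 mm with its upper surface at z = 706 mm. It stands on four 60×60 mm square legs, each inset 50 mm from the nearest pair of top edges, running from the floor to the underside of the top.

B is a spool: two coaxial disc flanges of radius 94 mm and thickness 7 mm, joined by a core cylinder of radius 39 mm and height 145 mm. The lower flange rests on z = 0 and the three cylinders share a vertical axis.

C is an open storage box with external size 394×477×205 mm and wall thickness 16 mm (the base is also 16 mm thick). The base covers the whole footprint; the four walls stand on the base, with the y-facing walls full-width and the x-facing walls fitting between their inner faces.

The spool is on top of the table. The open box is on the floor beside the table on its +x side.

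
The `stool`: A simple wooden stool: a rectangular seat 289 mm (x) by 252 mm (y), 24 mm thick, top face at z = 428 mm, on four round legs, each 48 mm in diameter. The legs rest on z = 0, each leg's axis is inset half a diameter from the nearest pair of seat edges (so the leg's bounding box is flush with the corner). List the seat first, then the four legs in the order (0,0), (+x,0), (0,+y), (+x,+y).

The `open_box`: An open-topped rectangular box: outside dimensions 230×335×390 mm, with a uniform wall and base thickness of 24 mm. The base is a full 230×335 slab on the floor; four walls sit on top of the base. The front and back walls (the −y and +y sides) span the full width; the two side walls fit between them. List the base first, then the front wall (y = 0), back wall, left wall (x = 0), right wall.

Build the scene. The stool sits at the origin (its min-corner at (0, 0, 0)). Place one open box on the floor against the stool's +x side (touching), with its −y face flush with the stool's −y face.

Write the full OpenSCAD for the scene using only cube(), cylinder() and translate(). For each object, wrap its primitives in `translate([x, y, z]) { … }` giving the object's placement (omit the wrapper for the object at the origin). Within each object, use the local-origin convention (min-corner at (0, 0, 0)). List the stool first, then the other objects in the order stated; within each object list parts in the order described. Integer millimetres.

translate([0, 0, 404]) cube([289, 252, 24]);
translate([24, 24, 0]) cylinder(h = 404, r = 24);
translate([265, 24, 0]) cylinder(h = 404, r = 24);
translate([24, 228, 0]) cylinder(h = 404, r = 24);
translate([265, 228, 0]) cylinder(h = 404, r = 24);
translate([289, 0, 0]) {
  cube([230, 335, 24]);
  translate([0, 0, 24]) cube([230, 24, 366]);
  translate([0, 311, 24]) cube([230, 24, 366]);
  translate([0, 24, 24]) cube([24, 287, 366]);
  translate([206, 24, 24]) cube([24, 287, 366]);
}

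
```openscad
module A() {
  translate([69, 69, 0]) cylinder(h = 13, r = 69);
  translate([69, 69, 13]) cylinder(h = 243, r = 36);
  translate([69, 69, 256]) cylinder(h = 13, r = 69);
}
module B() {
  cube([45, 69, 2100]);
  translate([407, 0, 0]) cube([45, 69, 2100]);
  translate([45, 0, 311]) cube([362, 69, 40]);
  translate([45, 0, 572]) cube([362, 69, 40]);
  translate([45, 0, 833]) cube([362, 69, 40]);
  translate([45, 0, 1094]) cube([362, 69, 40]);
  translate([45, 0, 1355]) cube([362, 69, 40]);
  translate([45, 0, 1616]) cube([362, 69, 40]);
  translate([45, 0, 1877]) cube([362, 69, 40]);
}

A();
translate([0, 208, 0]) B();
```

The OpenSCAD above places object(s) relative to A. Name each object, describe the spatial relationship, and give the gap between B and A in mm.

A is a spool. B is a ladder. The ladder is on the floor beside the spool on its +y side. The gap between the ladder and the spool is 70 mm.

The ladder's nearest face is 70 mm from the spool's +y face.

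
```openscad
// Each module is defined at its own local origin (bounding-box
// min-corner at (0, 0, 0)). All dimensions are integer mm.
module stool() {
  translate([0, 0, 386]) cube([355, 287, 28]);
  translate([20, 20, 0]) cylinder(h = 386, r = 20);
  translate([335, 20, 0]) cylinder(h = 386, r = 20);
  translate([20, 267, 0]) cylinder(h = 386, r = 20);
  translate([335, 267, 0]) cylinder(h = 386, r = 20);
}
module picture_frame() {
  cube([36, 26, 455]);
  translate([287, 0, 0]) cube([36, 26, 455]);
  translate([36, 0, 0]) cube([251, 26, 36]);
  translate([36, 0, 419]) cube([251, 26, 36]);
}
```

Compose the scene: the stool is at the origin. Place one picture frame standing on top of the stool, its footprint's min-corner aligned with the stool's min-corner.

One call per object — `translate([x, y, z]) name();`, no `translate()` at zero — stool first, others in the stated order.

stool();
translate([0, 0, 414]) picture_frame();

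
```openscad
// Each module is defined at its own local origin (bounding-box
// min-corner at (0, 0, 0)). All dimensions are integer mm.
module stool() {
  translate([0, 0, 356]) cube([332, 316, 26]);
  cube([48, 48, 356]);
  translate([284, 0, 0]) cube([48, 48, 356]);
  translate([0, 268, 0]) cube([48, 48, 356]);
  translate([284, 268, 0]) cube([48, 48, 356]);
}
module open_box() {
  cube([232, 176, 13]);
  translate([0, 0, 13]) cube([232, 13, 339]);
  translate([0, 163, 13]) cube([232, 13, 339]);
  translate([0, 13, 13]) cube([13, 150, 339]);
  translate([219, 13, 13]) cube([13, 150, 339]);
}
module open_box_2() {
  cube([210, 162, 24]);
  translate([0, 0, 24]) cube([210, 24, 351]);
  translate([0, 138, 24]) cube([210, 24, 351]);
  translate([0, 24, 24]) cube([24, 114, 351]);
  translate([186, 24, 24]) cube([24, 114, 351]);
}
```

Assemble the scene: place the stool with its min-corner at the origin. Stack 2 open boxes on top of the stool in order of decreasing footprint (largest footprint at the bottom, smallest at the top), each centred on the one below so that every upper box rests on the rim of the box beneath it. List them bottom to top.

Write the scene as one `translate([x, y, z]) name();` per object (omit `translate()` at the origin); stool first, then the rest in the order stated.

stool();
translate([50, 70, 382]) open_box();
translate([61, 77, 734]) open_box_2();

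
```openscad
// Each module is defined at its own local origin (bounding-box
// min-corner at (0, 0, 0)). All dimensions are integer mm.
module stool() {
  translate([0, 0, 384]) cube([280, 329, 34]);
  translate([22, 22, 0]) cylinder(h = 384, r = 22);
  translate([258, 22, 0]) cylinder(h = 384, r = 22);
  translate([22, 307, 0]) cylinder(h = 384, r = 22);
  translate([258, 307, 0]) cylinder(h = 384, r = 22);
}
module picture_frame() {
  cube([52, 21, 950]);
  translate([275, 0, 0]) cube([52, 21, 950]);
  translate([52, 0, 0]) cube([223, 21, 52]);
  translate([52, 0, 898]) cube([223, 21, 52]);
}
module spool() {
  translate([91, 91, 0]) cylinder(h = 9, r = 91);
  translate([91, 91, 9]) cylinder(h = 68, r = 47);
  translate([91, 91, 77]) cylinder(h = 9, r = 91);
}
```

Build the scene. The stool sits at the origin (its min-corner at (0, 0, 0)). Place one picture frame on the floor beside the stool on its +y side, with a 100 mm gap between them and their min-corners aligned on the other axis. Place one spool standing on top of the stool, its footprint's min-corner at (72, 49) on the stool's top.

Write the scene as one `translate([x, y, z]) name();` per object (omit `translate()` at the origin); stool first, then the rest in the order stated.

stool();
translate([0, 429, 0]) picture_frame();
translate([72, 49, 418]) spool();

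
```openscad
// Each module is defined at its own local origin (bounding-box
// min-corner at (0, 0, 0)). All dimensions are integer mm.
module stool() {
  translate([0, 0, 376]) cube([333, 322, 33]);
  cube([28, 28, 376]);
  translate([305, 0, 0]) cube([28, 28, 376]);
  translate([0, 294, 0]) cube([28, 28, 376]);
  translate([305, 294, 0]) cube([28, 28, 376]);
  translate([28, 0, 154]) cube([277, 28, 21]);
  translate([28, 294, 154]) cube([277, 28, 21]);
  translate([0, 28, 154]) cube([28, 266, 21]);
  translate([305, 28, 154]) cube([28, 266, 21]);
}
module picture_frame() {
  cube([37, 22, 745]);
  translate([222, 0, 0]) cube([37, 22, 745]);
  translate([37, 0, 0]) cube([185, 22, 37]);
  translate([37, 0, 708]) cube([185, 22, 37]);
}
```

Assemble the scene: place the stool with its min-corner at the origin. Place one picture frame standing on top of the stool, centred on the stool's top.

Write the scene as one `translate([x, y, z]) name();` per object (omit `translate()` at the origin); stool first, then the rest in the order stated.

stool();
translate([37, 150, 409]) picture_frame();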